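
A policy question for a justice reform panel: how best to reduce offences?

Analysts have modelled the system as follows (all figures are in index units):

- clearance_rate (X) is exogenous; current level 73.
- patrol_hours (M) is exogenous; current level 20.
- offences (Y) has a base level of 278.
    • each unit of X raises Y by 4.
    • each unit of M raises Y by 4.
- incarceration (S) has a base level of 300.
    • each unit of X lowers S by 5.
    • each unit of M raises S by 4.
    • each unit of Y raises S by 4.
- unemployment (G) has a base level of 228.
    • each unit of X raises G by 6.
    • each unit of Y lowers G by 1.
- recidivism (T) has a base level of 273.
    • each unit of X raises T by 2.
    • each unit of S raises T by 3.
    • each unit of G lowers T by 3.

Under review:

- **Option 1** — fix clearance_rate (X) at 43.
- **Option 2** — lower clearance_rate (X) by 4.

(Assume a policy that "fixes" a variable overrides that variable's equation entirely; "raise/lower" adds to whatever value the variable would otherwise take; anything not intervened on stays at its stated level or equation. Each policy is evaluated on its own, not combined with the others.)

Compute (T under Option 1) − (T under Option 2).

-754

Option 1 (X := 43):
  X = 43
  M = 20
  Y = 278 + 4·43 + 4·20 = 530
  S = 300 − 5·43 + 4·20 + 4·530 = 2285
  G = 228 + 6·43 − 530 = -44
  T = 273 + 2·43 + 3·2285 − 3·(-44) = 7346
Option 2 (X − 4):
  X = 73 − 4 = 69
  M = 20
  Y = 278 + 4·69 + 4·20 = 634
  S = 300 − 5·69 + 4·20 + 4·634 = 2571
  G = 228 + 6·69 − 634 = 8
  T = 273 + 2·69 + 3·2571 − 3·8 = 8100
T: 7346 − 8100 = -754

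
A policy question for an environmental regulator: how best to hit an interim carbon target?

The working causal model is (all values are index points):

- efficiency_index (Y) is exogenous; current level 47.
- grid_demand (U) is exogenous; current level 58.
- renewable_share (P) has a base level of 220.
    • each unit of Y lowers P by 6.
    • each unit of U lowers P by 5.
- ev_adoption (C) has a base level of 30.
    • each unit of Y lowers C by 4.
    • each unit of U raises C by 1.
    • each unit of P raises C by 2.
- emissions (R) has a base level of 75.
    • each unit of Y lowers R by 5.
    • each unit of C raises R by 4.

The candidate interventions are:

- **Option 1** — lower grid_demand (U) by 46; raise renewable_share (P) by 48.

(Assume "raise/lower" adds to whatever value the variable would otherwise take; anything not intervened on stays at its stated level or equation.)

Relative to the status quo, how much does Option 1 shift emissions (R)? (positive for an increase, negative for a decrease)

Baseline:
  Y = 47
  U = 58
  P = 220 − 6·47 − 5·58 = -352
  C = 30 − 4·47 + 58 + 2·(-352) = -804
  R = 75 − 5·47 + 4·(-804) = -3376
Option 1 (U − 46, P + 48):
  Y = 47
  U = 58 − 46 = 12
  P = 220 − 6·47 − 5·12 (+48 from intervention) = -74
  C = 30 − 4·47 + 12 + 2·(-74) = -294
  R = 75 − 5·47 + 4·(-294) = -1336
Change in R: -1336 − (-3376) = 2040

2040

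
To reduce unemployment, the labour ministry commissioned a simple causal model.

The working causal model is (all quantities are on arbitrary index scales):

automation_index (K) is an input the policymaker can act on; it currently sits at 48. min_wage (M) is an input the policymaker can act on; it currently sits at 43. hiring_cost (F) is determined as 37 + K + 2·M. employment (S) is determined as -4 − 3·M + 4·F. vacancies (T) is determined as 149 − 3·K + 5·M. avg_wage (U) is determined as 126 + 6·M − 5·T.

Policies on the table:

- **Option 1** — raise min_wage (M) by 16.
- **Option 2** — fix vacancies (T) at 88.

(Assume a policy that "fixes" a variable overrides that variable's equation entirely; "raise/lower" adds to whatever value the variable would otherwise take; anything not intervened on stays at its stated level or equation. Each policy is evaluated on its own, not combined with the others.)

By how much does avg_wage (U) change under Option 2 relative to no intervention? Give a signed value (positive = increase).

Baseline:
  K = 48
  M = 43
  T = 149 − 3·48 + 5·43 = 220
  U = 126 + 6·43 − 5·220 = -716
Option 2 (T := 88):
  K = 48
  M = 43
  T = 88
  U = 126 + 6·43 − 5·88 = -56
Change in U: -56 − (-716) = 660

660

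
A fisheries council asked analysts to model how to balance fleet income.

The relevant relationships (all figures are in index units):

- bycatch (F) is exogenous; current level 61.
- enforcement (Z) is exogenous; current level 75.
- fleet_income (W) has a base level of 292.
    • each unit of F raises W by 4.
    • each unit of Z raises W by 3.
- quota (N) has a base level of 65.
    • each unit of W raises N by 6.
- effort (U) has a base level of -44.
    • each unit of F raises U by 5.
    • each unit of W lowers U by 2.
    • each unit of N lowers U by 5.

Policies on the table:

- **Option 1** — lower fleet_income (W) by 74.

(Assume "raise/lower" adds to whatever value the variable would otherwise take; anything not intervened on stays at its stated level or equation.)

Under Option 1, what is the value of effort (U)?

-22048

Option 1 (W − 74):
  F = 61
  Z = 75
  W = 292 + 4·61 + 3·75 (−74 from intervention) = 687
  N = 65 + 6·687 = 4187
  U = -44 + 5·61 − 2·687 − 5·4187 = -22048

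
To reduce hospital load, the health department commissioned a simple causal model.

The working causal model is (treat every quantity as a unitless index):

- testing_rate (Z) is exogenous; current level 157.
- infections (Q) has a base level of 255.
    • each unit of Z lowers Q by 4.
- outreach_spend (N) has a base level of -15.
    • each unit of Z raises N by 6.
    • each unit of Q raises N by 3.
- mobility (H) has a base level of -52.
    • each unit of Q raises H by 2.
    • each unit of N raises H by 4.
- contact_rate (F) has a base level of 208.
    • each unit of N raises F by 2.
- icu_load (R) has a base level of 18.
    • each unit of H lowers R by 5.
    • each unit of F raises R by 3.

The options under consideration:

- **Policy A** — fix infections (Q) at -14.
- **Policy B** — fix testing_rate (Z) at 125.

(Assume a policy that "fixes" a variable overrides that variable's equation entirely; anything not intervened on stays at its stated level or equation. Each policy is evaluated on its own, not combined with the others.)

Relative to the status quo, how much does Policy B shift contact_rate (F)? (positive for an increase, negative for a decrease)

384

Baseline:
  Z = 157
  Q = 255 − 4·157 = -373
  N = -15 + 6·157 + 3·(-373) = -192
  F = 208 + 2·(-192) = -176
Policy B (Z := 125):
  Z = 125
  Q = 255 − 4·125 = -245
  N = -15 + 6·125 + 3·(-245) = 0
  F = 208 + 2·0 = 208
Change in F: 208 − (-176) = 384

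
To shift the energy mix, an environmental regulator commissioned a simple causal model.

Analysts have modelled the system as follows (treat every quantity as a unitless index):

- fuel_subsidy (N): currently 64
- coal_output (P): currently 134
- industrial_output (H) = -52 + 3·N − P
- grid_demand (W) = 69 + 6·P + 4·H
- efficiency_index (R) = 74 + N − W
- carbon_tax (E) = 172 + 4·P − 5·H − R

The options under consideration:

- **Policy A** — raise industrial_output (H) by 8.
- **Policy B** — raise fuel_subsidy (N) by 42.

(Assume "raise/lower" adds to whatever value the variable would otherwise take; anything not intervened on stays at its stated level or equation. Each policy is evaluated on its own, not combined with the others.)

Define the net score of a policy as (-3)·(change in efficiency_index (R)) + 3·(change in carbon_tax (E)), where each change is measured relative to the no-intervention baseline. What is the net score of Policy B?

Baseline:
  N = 64
  P = 134
  H = -52 + 3·64 − 134 = 6
  W = 69 + 6·134 + 4·6 = 897
  R = 74 + 64 − 897 = -759
  E = 172 + 4·134 − 5·6 − (-759) = 1437
Policy B (N + 42):
  N = 64 + 42 = 106
  P = 134
  H = -52 + 3·106 − 134 = 132
  W = 69 + 6·134 + 4·132 = 1401
  R = 74 + 106 − 1401 = -1221
  E = 172 + 4·134 − 5·132 − (-1221) = 1269
ΔR = -1221 − (-759) = -462; ΔE = 1269 − 1437 = -168
Score = (-3)·(-462) + 3·(-168) = 882

882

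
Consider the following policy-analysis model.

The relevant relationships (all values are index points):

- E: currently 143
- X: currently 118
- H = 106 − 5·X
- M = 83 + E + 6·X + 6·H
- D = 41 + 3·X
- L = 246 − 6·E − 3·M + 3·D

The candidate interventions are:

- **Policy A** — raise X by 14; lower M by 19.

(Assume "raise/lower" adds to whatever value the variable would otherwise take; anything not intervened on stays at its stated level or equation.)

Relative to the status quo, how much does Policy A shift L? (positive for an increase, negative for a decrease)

1191

Baseline:
  E = 143
  X = 118
  H = 106 − 5·118 = -484
  M = 83 + 143 + 6·118 + 6·(-484) = -1970
  D = 41 + 3·118 = 395
  L = 246 − 6·143 − 3·(-1970) + 3·395 = 6483
Policy A (X + 14, M − 19):
  E = 143
  X = 118 + 14 = 132
  H = 106 − 5·132 = -554
  M = 83 + 143 + 6·132 + 6·(-554) (−19 from intervention) = -2325
  D = 41 + 3·132 = 437
  L = 246 − 6·143 − 3·(-2325) + 3·437 = 7674
Change in L: 7674 − 6483 = 1191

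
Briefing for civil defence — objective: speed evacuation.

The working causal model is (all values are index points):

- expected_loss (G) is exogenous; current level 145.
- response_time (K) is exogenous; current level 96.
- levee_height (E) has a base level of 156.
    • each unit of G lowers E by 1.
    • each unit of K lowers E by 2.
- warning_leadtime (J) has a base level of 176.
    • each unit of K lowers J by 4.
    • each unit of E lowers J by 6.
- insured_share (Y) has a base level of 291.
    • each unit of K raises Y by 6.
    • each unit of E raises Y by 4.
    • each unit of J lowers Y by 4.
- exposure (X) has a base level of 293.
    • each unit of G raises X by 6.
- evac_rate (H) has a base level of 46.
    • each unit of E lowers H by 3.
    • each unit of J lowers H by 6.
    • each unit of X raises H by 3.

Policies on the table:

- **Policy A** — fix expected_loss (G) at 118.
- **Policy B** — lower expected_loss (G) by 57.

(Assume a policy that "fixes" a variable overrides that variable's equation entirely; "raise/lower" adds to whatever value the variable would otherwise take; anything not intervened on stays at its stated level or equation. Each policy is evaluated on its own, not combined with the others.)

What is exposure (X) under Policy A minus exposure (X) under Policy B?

Policy A (G := 118):
  G = 118
  X = 293 + 6·118 = 1001
Policy B (G − 57):
  G = 145 − 57 = 88
  X = 293 + 6·88 = 821
X: 1001 − 821 = 180

180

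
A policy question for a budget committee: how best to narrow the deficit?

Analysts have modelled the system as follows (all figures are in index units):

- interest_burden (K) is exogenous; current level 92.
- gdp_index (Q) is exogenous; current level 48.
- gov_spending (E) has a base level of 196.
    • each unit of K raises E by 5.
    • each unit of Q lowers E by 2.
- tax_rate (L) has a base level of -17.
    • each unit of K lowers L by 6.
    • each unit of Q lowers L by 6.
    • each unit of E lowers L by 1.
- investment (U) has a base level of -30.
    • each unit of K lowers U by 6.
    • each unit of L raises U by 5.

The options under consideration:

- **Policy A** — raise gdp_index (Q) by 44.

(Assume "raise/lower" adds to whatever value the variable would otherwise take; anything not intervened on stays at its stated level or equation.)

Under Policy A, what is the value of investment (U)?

Policy A (Q + 44):
  K = 92
  Q = 48 + 44 = 92
  E = 196 + 5·92 − 2·92 = 472
  L = -17 − 6·92 − 6·92 − 472 = -1593
  U = -30 − 6·92 + 5·(-1593) = -8547

-8547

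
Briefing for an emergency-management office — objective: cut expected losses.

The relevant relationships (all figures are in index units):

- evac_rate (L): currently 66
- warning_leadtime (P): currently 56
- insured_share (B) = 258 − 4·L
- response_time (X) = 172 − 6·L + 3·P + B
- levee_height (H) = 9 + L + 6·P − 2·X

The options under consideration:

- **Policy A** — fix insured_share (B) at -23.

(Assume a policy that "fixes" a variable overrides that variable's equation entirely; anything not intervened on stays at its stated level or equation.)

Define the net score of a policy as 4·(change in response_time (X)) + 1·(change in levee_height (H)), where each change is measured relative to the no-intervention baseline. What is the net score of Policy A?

-34

Baseline:
  L = 66
  P = 56
  B = 258 − 4·66 = -6
  X = 172 − 6·66 + 3·56 + (-6) = -62
  H = 9 + 66 + 6·56 − 2·(-62) = 535
Policy A (B := -23):
  L = 66
  P = 56
  B = -23
  X = 172 − 6·66 + 3·56 + (-23) = -79
  H = 9 + 66 + 6·56 − 2·(-79) = 569
ΔX = -79 − (-62) = -17; ΔH = 569 − 535 = 34
Score = 4·(-17) + 1·34 = -34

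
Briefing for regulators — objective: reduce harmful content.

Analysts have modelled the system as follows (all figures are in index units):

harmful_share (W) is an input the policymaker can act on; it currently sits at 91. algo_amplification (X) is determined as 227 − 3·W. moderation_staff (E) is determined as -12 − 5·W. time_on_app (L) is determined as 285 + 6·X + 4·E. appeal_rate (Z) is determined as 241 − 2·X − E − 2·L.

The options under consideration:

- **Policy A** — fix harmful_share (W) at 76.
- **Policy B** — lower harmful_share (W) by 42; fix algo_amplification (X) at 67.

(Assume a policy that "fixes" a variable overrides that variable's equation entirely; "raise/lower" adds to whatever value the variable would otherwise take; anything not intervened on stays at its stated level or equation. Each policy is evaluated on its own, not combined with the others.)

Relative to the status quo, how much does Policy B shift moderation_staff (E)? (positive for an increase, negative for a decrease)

Baseline:
  W = 91
  E = -12 − 5·91 = -467
Policy B (W − 42, X := 67):
  W = 91 − 42 = 49
  E = -12 − 5·49 = -257
Change in E: -257 − (-467) = 210

210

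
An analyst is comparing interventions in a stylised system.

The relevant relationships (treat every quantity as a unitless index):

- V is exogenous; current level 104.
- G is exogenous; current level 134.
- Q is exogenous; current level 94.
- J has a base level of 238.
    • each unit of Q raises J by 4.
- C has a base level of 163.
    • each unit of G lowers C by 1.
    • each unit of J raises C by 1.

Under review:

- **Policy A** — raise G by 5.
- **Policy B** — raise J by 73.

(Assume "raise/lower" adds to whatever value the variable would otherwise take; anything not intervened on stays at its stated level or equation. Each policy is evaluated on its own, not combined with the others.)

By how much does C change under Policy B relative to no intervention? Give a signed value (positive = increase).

73

Baseline:
  G = 134
  Q = 94
  J = 238 + 4·94 = 614
  C = 163 − 134 + 614 = 643
Policy B (J + 73):
  G = 134
  Q = 94
  J = 238 + 4·94 (+73 from intervention) = 687
  C = 163 − 134 + 687 = 716
Change in C: 716 − 643 = 73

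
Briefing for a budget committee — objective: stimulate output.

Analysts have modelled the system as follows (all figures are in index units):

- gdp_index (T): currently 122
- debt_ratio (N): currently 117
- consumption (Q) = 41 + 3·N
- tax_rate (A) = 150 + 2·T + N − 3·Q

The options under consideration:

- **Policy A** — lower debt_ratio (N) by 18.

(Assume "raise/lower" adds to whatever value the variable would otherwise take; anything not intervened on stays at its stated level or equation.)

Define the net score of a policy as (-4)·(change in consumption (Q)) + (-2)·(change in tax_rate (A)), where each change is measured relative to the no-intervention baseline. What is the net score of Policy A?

Baseline:
  T = 122
  N = 117
  Q = 41 + 3·117 = 392
  A = 150 + 2·122 + 117 − 3·392 = -665
Policy A (N − 18):
  T = 122
  N = 117 − 18 = 99
  Q = 41 + 3·99 = 338
  A = 150 + 2·122 + 99 − 3·338 = -521
ΔQ = 338 − 392 = -54; ΔA = -521 − (-665) = 144
Score = (-4)·(-54) + (-2)·144 = -72

-72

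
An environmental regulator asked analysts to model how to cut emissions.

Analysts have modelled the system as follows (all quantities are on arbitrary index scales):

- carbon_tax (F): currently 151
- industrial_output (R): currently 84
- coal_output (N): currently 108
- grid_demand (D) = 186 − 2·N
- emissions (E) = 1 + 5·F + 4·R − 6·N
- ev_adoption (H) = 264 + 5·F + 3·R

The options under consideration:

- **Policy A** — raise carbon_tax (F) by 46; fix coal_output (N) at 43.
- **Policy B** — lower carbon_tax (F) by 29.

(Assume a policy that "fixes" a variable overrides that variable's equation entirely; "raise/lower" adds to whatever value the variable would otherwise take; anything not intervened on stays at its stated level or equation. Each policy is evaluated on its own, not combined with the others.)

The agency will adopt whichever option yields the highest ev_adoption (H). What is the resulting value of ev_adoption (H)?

Policy A (F + 46, N := 43):
  F = 151 + 46 = 197
  R = 84
  H = 264 + 5·197 + 3·84 = 1501
Policy B (F − 29):
  F = 151 − 29 = 122
  R = 84
  H = 264 + 5·122 + 3·84 = 1126
Comparing — Policy A: H=1501, Policy B: H=1126. Highest is 1501 (Policy A).

1501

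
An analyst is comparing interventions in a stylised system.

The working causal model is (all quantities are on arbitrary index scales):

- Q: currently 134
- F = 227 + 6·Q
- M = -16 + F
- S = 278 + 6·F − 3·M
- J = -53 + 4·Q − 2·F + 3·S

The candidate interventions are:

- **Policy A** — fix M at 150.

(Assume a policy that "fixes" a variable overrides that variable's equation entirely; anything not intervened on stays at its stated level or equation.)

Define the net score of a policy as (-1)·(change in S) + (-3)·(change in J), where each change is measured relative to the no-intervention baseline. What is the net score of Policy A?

-25950

Baseline:
  Q = 134
  F = 227 + 6·134 = 1031
  M = -16 + 1031 = 1015
  S = 278 + 6·1031 − 3·1015 = 3419
  J = -53 + 4·134 − 2·1031 + 3·3419 = 8678
Policy A (M := 150):
  Q = 134
  F = 227 + 6·134 = 1031
  M = 150
  S = 278 + 6·1031 − 3·150 = 6014
  J = -53 + 4·134 − 2·1031 + 3·6014 = 16463
ΔS = 6014 − 3419 = 2595; ΔJ = 16463 − 8678 = 7785
Score = (-1)·2595 + (-3)·7785 = -25950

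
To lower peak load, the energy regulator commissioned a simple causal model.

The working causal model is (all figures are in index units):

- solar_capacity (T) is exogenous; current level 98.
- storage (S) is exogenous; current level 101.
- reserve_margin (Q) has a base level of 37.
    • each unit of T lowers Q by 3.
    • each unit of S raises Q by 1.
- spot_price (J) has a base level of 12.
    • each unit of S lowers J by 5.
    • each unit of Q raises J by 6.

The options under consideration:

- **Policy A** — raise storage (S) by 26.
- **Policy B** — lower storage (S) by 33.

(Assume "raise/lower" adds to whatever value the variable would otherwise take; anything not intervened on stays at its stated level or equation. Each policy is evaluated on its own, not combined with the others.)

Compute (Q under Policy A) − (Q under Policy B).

59

Policy A (S + 26):
  T = 98
  S = 101 + 26 = 127
  Q = 37 − 3·98 + 127 = -130
Policy B (S − 33):
  T = 98
  S = 101 − 33 = 68
  Q = 37 − 3·98 + 68 = -189
Q: -130 − (-189) = 59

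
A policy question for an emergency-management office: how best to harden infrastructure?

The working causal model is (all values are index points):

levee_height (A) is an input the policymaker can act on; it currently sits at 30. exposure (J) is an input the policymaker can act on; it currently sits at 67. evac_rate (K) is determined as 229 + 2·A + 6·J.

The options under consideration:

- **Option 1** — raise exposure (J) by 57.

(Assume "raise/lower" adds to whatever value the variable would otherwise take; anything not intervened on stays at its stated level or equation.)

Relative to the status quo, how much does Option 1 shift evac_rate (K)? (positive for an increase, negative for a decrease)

Baseline:
  A = 30
  J = 67
  K = 229 + 2·30 + 6·67 = 691
Option 1 (J + 57):
  A = 30
  J = 67 + 57 = 124
  K = 229 + 2·30 + 6·124 = 1033
Change in K: 1033 − 691 = 342

342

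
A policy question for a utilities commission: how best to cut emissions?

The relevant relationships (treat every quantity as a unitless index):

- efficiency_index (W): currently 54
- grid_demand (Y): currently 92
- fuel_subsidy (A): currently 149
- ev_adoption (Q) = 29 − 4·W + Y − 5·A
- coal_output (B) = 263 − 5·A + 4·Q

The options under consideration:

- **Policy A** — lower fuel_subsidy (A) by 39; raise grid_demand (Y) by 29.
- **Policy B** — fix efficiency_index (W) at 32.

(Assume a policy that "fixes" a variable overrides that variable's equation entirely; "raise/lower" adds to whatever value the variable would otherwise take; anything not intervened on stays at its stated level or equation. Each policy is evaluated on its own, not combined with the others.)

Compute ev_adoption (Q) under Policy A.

Policy A (A − 39, Y + 29):
  W = 54
  Y = 92 + 29 = 121
  A = 149 − 39 = 110
  Q = 29 − 4·54 + 121 − 5·110 = -616

-616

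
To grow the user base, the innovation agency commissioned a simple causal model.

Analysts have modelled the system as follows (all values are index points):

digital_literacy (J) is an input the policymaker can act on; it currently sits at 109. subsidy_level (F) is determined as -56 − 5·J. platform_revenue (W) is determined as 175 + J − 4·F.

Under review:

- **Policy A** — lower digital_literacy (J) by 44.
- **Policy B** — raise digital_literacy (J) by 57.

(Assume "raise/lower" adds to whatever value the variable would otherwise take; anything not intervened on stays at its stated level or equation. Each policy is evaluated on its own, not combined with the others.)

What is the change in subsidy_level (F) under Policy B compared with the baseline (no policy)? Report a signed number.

-285

Baseline:
  J = 109
  F = -56 − 5·109 = -601
Policy B (J + 57):
  J = 109 + 57 = 166
  F = -56 − 5·166 = -886
Change in F: -886 − (-601) = -285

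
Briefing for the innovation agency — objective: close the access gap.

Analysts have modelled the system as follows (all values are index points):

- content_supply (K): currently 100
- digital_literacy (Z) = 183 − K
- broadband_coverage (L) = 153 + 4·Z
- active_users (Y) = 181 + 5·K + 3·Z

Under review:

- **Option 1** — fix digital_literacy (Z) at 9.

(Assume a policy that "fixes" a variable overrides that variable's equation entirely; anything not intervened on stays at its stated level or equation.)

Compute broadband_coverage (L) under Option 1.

189

Option 1 (Z := 9):
  K = 100
  Z = 9
  L = 153 + 4·9 = 189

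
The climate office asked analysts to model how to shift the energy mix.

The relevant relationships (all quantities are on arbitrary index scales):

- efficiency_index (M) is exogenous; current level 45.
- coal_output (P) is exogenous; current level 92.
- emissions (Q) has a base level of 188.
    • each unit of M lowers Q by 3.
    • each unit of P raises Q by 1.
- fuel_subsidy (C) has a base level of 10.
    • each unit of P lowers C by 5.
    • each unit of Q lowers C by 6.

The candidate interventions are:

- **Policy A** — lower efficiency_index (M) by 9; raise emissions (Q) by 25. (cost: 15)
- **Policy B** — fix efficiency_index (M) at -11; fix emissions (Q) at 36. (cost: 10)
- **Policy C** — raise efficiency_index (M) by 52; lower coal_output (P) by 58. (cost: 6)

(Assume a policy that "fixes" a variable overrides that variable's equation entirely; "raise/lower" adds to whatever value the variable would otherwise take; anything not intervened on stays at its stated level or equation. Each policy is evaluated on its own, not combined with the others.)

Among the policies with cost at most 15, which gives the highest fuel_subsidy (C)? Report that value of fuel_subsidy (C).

Policy A (M − 9, Q + 25):
  M = 45 − 9 = 36
  P = 92
  Q = 188 − 3·36 + 92 (+25 from intervention) = 197
  C = 10 − 5·92 − 6·197 = -1632
Policy B (M := -11, Q := 36):
  M = -11
  P = 92
  Q = 36
  C = 10 − 5·92 − 6·36 = -666
Policy C (M + 52, P − 58):
  M = 45 + 52 = 97
  P = 92 − 58 = 34
  Q = 188 − 3·97 + 34 = -69
  C = 10 − 5·34 − 6·(-69) = 254
Comparing — Policy A: C=-1632, Policy B: C=-666, Policy C: C=254. Highest is 254 (Policy C).

254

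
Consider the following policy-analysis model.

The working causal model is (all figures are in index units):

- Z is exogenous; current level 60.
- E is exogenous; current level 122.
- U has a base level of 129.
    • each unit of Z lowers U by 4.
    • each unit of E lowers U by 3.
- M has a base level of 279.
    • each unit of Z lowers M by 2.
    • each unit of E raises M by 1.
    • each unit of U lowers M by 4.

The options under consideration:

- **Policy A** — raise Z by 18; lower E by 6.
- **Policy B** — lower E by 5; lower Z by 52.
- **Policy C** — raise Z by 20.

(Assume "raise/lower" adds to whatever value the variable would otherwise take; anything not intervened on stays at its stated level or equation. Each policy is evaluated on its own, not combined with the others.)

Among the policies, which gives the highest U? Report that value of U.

-254

Policy A (Z + 18, E − 6):
  Z = 60 + 18 = 78
  E = 122 − 6 = 116
  U = 129 − 4·78 − 3·116 = -531
Policy B (E − 5, Z − 52):
  Z = 60 − 52 = 8
  E = 122 − 5 = 117
  U = 129 − 4·8 − 3·117 = -254
Policy C (Z + 20):
  Z = 60 + 20 = 80
  E = 122
  U = 129 − 4·80 − 3·122 = -557
Comparing — Policy A: U=-531, Policy B: U=-254, Policy C: U=-557. Highest is -254 (Policy B).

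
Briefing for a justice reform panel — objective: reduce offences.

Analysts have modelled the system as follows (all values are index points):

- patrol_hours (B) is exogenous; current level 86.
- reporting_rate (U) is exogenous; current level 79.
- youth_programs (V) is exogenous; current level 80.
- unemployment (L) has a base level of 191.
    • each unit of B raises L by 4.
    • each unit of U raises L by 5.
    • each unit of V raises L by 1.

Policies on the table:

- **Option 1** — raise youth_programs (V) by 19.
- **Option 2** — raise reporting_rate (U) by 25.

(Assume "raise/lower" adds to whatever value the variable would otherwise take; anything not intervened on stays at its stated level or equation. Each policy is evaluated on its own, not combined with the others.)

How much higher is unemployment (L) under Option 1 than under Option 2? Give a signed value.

-106

Option 1 (V + 19):
  B = 86
  U = 79
  V = 80 + 19 = 99
  L = 191 + 4·86 + 5·79 + 99 = 1029
Option 2 (U + 25):
  B = 86
  U = 79 + 25 = 104
  V = 80
  L = 191 + 4·86 + 5·104 + 80 = 1135
L: 1029 − 1135 = -106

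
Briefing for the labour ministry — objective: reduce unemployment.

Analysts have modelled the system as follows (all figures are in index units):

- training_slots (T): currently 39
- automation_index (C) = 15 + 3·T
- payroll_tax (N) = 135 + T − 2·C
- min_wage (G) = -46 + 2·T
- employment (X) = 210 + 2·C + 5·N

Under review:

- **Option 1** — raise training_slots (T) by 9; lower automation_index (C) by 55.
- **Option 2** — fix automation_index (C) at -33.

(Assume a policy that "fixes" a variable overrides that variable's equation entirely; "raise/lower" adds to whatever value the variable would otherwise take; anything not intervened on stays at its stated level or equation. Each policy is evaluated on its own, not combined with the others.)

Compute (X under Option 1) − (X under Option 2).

-1051

Option 1 (T + 9, C − 55):
  T = 39 + 9 = 48
  C = 15 + 3·48 (−55 from intervention) = 104
  N = 135 + 48 − 2·104 = -25
  X = 210 + 2·104 + 5·(-25) = 293
Option 2 (C := -33):
  T = 39
  C = -33
  N = 135 + 39 − 2·(-33) = 240
  X = 210 + 2·(-33) + 5·240 = 1344
X: 293 − 1344 = -1051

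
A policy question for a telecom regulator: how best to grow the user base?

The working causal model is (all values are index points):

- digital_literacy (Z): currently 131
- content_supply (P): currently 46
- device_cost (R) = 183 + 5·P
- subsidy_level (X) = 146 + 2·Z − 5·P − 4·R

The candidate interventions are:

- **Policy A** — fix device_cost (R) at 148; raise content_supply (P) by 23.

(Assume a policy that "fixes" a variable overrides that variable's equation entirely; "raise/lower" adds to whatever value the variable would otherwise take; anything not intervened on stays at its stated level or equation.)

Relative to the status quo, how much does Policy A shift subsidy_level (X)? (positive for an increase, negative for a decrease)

945

Baseline:
  Z = 131
  P = 46
  R = 183 + 5·46 = 413
  X = 146 + 2·131 − 5·46 − 4·413 = -1474
Policy A (R := 148, P + 23):
  Z = 131
  P = 46 + 23 = 69
  R = 148
  X = 146 + 2·131 − 5·69 − 4·148 = -529
Change in X: -529 − (-1474) = 945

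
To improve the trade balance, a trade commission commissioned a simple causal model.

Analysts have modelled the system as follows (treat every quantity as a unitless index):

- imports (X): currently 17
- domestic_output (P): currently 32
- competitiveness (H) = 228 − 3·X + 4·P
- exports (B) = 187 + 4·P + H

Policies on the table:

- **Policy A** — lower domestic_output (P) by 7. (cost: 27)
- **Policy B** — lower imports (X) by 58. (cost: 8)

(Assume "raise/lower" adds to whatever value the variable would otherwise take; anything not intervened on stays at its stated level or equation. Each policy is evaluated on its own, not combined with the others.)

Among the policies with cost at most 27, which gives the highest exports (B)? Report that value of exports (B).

794

Policy A (P − 7):
  X = 17
  P = 32 − 7 = 25
  H = 228 − 3·17 + 4·25 = 277
  B = 187 + 4·25 + 277 = 564
Policy B (X − 58):
  X = 17 − 58 = -41
  P = 32
  H = 228 − 3·(-41) + 4·32 = 479
  B = 187 + 4·32 + 479 = 794
Comparing — Policy A: B=564, Policy B: B=794. Highest is 794 (Policy B).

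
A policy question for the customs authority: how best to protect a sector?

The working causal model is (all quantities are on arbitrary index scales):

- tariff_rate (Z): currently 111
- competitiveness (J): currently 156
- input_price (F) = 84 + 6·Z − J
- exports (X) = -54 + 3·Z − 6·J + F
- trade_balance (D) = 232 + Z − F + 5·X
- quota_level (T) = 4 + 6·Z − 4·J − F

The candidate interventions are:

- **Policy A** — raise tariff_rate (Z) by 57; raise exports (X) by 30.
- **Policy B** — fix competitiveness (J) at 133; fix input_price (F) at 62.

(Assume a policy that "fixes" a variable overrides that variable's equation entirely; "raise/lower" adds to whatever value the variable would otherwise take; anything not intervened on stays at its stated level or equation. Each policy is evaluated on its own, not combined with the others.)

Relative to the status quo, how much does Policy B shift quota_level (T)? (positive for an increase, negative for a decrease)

Baseline:
  Z = 111
  J = 156
  F = 84 + 6·111 − 156 = 594
  T = 4 + 6·111 − 4·156 − 594 = -548
Policy B (J := 133, F := 62):
  Z = 111
  J = 133
  F = 62
  T = 4 + 6·111 − 4·133 − 62 = 76
Change in T: 76 − (-548) = 624

624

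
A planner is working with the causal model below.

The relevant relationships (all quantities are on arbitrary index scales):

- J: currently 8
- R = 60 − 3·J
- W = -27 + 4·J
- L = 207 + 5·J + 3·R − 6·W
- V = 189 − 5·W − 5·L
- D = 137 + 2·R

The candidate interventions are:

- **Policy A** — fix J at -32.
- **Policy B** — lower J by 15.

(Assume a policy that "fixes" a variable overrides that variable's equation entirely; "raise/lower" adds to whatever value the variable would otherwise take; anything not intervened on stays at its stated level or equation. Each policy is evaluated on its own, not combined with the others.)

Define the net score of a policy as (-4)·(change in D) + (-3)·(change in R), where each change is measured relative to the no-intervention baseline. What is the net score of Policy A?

Baseline:
  J = 8
  R = 60 − 3·8 = 36
  D = 137 + 2·36 = 209
Policy A (J := -32):
  J = -32
  R = 60 − 3·(-32) = 156
  D = 137 + 2·156 = 449
ΔD = 449 − 209 = 240; ΔR = 156 − 36 = 120
Score = (-4)·240 + (-3)·120 = -1320

-1320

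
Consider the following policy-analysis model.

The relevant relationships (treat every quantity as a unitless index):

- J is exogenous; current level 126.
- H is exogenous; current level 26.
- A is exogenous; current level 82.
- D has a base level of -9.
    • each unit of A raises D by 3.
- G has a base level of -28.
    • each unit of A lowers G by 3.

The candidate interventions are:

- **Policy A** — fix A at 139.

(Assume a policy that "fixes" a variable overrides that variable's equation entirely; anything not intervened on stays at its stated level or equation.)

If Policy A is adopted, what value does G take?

Policy A (A := 139):
  A = 139
  G = -28 − 3·139 = -445

-445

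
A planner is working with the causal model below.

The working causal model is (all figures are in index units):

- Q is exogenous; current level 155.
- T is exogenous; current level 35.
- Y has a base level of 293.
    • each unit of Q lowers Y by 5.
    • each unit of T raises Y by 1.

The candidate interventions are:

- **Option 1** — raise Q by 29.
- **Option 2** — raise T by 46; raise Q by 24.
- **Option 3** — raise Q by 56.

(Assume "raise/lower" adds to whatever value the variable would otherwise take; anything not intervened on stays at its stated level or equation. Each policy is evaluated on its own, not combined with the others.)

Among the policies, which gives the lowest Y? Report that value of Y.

-727

Option 1 (Q + 29):
  Q = 155 + 29 = 184
  T = 35
  Y = 293 − 5·184 + 35 = -592
Option 2 (T + 46, Q + 24):
  Q = 155 + 24 = 179
  T = 35 + 46 = 81
  Y = 293 − 5·179 + 81 = -521
Option 3 (Q + 56):
  Q = 155 + 56 = 211
  T = 35
  Y = 293 − 5·211 + 35 = -727
Comparing — Option 1: Y=-592, Option 2: Y=-521, Option 3: Y=-727. Lowest is -727 (Option 3).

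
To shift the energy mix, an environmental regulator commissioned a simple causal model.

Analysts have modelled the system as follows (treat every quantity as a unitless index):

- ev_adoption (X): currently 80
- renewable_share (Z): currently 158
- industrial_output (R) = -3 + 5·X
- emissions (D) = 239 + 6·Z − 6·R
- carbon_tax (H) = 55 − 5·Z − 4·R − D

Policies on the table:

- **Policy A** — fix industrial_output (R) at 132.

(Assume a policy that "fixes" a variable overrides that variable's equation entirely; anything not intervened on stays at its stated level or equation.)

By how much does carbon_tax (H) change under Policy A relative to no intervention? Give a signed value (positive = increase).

-530

Baseline:
  X = 80
  Z = 158
  R = -3 + 5·80 = 397
  D = 239 + 6·158 − 6·397 = -1195
  H = 55 − 5·158 − 4·397 − (-1195) = -1128
Policy A (R := 132):
  X = 80
  Z = 158
  R = 132
  D = 239 + 6·158 − 6·132 = 395
  H = 55 − 5·158 − 4·132 − 395 = -1658
Change in H: -1658 − (-1128) = -530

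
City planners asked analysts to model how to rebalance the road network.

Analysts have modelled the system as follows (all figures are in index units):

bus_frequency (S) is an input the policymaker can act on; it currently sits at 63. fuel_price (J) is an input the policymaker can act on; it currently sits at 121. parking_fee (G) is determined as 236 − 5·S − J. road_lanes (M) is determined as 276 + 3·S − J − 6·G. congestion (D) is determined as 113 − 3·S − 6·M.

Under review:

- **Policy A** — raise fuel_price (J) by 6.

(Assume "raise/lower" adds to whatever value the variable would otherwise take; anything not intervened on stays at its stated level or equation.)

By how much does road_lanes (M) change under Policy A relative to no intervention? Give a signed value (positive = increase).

30

Baseline:
  S = 63
  J = 121
  G = 236 − 5·63 − 121 = -200
  M = 276 + 3·63 − 121 − 6·(-200) = 1544
Policy A (J + 6):
  S = 63
  J = 121 + 6 = 127
  G = 236 − 5·63 − 127 = -206
  M = 276 + 3·63 − 127 − 6·(-206) = 1574
Change in M: 1574 − 1544 = 30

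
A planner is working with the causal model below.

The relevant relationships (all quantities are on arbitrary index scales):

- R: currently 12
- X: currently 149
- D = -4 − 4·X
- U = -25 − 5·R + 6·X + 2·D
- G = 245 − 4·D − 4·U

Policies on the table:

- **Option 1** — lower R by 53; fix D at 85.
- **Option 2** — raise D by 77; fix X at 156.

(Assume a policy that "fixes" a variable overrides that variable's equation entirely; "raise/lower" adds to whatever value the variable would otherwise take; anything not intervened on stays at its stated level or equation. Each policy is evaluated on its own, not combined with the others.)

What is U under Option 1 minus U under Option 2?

Option 1 (R − 53, D := 85):
  R = 12 − 53 = -41
  X = 149
  D = 85
  U = -25 − 5·(-41) + 6·149 + 2·85 = 1244
Option 2 (D + 77, X := 156):
  R = 12
  X = 156
  D = -4 − 4·156 (+77 from intervention) = -551
  U = -25 − 5·12 + 6·156 + 2·(-551) = -251
U: 1244 − (-251) = 1495

1495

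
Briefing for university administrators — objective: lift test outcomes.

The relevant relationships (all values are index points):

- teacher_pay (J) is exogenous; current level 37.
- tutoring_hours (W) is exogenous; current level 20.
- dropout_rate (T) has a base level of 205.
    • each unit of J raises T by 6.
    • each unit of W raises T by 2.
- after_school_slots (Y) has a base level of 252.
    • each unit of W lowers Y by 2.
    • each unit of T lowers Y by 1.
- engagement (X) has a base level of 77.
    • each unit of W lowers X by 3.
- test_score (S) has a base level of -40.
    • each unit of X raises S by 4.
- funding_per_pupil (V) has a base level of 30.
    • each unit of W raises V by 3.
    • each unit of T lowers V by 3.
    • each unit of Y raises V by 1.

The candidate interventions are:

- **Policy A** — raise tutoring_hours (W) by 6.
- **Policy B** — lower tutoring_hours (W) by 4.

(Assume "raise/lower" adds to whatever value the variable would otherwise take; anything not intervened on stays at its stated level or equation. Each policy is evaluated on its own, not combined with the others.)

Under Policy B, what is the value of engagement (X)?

Policy B (W − 4):
  W = 20 − 4 = 16
  X = 77 − 3·16 = 29

29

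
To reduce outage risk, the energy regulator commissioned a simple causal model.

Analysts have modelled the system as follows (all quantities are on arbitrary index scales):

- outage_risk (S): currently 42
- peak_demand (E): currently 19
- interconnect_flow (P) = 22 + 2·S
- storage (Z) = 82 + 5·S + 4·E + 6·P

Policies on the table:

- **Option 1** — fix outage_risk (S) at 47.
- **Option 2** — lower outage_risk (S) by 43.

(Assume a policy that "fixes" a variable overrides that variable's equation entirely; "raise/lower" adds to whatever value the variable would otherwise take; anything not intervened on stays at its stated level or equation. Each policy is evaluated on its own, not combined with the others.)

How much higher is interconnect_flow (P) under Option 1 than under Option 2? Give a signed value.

Option 1 (S := 47):
  S = 47
  P = 22 + 2·47 = 116
Option 2 (S − 43):
  S = 42 − 43 = -1
  P = 22 + 2·(-1) = 20
P: 116 − 20 = 96

96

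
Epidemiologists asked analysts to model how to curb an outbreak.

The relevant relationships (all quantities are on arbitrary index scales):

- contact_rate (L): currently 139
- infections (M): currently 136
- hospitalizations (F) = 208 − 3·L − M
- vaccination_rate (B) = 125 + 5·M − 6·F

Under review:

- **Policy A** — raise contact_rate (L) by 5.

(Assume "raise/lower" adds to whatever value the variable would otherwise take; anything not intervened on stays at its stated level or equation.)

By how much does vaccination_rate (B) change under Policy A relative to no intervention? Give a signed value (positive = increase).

Baseline:
  L = 139
  M = 136
  F = 208 − 3·139 − 136 = -345
  B = 125 + 5·136 − 6·(-345) = 2875
Policy A (L + 5):
  L = 139 + 5 = 144
  M = 136
  F = 208 − 3·144 − 136 = -360
  B = 125 + 5·136 − 6·(-360) = 2965
Change in B: 2965 − 2875 = 90

90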